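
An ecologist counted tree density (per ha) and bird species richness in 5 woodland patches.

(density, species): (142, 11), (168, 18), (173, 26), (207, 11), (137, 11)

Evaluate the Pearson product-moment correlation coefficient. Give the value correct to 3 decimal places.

n = 5, Σx = 827, Σy = 77, Σx² = 139935, Σy² = 1363, Σxy = 12868
nΣxy − ΣxΣy = 64340 − 63679 = 661
nΣx² − (Σx)² = 699675 − 683929 = 15746; nΣy² − (Σy)² = 6815 − 5929 = 886
r = 661 / √(15746 × 886) = 661 / 3735.0979 ≈ 0.177

0.177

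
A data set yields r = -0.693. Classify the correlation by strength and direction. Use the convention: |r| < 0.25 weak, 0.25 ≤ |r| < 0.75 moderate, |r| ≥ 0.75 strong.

moderate negative

r = -0.693 < 0 so the relationship is negative.
|r| = 0.693, which falls in the moderate range.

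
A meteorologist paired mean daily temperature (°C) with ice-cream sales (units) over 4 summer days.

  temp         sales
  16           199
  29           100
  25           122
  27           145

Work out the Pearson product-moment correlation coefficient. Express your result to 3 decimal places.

n = 4, Σx = 97, Σy = 566, Σx² = 2451, Σy² = 85510, Σxy = 13049
nΣxy − ΣxΣy = 52196 − 54902 = -2706
nΣx² − (Σx)² = 9804 − 9409 = 395; nΣy² − (Σy)² = 342040 − 320356 = 21684
r = -2706 / √(395 × 21684) = -2706 / 2926.6329 ≈ -0.925

-0.925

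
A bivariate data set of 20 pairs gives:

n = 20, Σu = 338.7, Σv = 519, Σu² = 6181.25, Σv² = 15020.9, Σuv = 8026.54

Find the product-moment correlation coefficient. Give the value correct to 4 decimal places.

r = (nΣuv − ΣuΣv) / √[(nΣu² − (Σu)²)(nΣv² − (Σv)²)]
Numerator: 20×8026.54 − 338.7×519 = -15254.5
Denominator: √[(123625 − 114717.69)(300418 − 269361)] = √[8907.31 × 31057] = 16632.3278
r = -15254.5 / 16632.3278 ≈ -0.9172

-0.9172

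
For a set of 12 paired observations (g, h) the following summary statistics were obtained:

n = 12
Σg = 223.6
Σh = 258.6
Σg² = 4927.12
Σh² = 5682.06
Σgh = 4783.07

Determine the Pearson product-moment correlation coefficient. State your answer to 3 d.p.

-0.123

r = (nΣgh − ΣgΣh) / √[(nΣg² − (Σg)²)(nΣh² − (Σh)²)]
Numerator: 12×4783.07 − 223.6×258.6 = -426.12
Denominator: √[(59125.44 − 49996.96)(68184.72 − 66873.96)] = √[9128.48 × 1310.76] = 3459.0817
r = -426.12 / 3459.0817 ≈ -0.123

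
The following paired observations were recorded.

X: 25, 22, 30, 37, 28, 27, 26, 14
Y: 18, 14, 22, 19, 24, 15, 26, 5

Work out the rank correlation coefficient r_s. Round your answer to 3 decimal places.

0.619

Rank X: 3, 2, 7, 8, 6, 5, 4, 1
Rank Y: 4, 2, 6, 5, 7, 3, 8, 1
d = rank(X) − rank(Y): -1, 0, 1, 3, -1, 2, -4, 0; Σd² = 32
ρ = 1 − 6Σd² / [n(n²−1)] = 1 − 6×32 / (8×63) = 1 − 192/504 ≈ 0.619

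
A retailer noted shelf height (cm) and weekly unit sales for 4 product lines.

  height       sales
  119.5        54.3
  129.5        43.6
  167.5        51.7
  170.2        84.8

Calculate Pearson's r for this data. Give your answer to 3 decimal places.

n = 4, Σx = 586.7, Σy = 234.4, Σx² = 88074.79, Σy² = 14713.38, Σxy = 35227.76
nΣxy − ΣxΣy = 140911.04 − 137522.48 = 3388.56
nΣx² − (Σx)² = 352299.16 − 344216.89 = 8082.27; nΣy² − (Σy)² = 58853.52 − 54943.36 = 3910.16
r = 3388.56 / √(8082.27 × 3910.16) = 3388.56 / 5621.6518 ≈ 0.603

0.603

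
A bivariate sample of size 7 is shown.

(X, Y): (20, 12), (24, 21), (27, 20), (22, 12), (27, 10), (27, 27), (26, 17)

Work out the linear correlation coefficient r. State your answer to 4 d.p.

0.4657

n = 7, ΣX = 173, ΣY = 119, ΣX² = 4323, ΣY² = 2247, ΣXY = 2989
nΣXY − ΣXΣY = 20923 − 20587 = 336
nΣX² − (ΣX)² = 30261 − 29929 = 332; nΣY² − (ΣY)² = 15729 − 14161 = 1568
r = 336 / √(332 × 1568) = 336 / 721.5095 ≈ 0.4657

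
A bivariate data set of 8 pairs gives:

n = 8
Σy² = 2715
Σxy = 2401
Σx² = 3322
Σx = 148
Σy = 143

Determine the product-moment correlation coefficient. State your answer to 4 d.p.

-0.8027

r = (nΣxy − ΣxΣy) / √[(nΣx² − (Σx)²)(nΣy² − (Σy)²)]
Numerator: 8×2401 − 148×143 = -1956
Denominator: √[(26576 − 21904)(21720 − 20449)] = √[4672 × 1271] = 2436.8242
r = -1956 / 2436.8242 ≈ -0.8027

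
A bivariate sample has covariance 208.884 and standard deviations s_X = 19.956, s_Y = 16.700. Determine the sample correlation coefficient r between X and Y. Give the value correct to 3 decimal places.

r = Cov(X,Y) / (s_X · s_Y) = 208.884 / (19.956 × 16.700)
  = 208.884 / 333.2652 ≈ 0.627

0.627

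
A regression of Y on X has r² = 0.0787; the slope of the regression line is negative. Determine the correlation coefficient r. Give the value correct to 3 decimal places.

|r| = √0.0787 = 0.281
The association is negative, so r = −0.281.

-0.281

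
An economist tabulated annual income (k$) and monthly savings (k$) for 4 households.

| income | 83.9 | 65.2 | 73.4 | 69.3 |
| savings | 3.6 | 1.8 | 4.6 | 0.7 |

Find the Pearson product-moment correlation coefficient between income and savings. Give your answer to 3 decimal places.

n = 4, Σx = 291.8, Σy = 10.7, Σx² = 21480.3, Σy² = 37.85, Σxy = 805.55
nΣxy − ΣxΣy = 3222.2 − 3122.26 = 99.94
nΣx² − (Σx)² = 85921.2 − 85147.24 = 773.96; nΣy² − (Σy)² = 151.4 − 114.49 = 36.91
r = 99.94 / √(773.96 × 36.91) = 99.94 / 169.0173 ≈ 0.591

0.591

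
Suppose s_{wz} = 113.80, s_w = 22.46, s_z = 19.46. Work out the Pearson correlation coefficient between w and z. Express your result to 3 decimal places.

r = Cov(w,z) / (s_w · s_z) = 113.80 / (22.46 × 19.46)
  = 113.80 / 437.0716 ≈ 0.260

0.260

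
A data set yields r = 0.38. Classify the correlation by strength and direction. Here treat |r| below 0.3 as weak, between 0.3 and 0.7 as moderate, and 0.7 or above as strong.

r = 0.38 > 0 so the relationship is positive.
|r| = 0.38, which falls in the moderate range.

moderate positive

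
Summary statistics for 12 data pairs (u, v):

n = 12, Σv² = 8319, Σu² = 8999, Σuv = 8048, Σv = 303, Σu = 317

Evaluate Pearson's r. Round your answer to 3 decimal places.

0.068

r = (nΣuv − ΣuΣv) / √[(nΣu² − (Σu)²)(nΣv² − (Σv)²)]
Numerator: 12×8048 − 317×303 = 525
Denominator: √[(107988 − 100489)(99828 − 91809)] = √[7499 × 8019] = 7754.6425
r = 525 / 7754.6425 ≈ 0.068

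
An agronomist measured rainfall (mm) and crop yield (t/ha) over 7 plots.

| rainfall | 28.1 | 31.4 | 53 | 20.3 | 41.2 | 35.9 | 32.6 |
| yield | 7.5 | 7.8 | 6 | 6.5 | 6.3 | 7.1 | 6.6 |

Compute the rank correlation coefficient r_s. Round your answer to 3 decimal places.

-0.571

Rank rainfall: 2, 3, 7, 1, 6, 5, 4
Rank yield: 6, 7, 1, 3, 2, 5, 4
d = rank(rainfall) − rank(yield): -4, -4, 6, -2, 4, 0, 0; Σd² = 88
ρ = 1 − 6Σd² / [n(n²−1)] = 1 − 6×88 / (7×48) = 1 − 528/336 ≈ -0.571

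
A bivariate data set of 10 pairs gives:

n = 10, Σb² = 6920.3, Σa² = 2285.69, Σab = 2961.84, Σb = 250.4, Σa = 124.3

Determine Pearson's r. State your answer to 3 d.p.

r = (nΣab − ΣaΣb) / √[(nΣa² − (Σa)²)(nΣb² − (Σb)²)]
Numerator: 10×2961.84 − 124.3×250.4 = -1506.32
Denominator: √[(22856.9 − 15450.49)(69203 − 62700.16)] = √[7406.41 × 6502.84] = 6939.9351
r = -1506.32 / 6939.9351 ≈ -0.217

-0.217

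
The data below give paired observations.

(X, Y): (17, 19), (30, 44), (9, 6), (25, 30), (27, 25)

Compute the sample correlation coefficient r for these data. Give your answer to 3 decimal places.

n = 5, ΣX = 108, ΣY = 124, ΣX² = 2624, ΣY² = 3858, ΣXY = 3122
nΣXY − ΣXΣY = 15610 − 13392 = 2218
nΣX² − (ΣX)² = 13120 − 11664 = 1456; nΣY² − (ΣY)² = 19290 − 15376 = 3914
r = 2218 / √(1456 × 3914) = 2218 / 2387.2126 ≈ 0.929

0.929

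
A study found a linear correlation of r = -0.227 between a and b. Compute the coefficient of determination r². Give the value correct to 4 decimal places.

r² = (-0.227)² = 0.0515

0.0515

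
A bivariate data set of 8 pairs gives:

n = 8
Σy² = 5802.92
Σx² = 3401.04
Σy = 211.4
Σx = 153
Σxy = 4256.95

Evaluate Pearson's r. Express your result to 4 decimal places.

r = (nΣxy − ΣxΣy) / √[(nΣx² − (Σx)²)(nΣy² − (Σy)²)]
Numerator: 8×4256.95 − 153×211.4 = 1711.4
Denominator: √[(27208.32 − 23409)(46423.36 − 44689.96)] = √[3799.32 × 1733.4] = 2566.2699
r = 1711.4 / 2566.2699 ≈ 0.6669

0.6669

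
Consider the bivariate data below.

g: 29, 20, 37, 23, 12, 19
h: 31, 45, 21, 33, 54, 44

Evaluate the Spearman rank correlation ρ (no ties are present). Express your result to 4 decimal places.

Rank g: 5, 3, 6, 4, 1, 2
Rank h: 2, 5, 1, 3, 6, 4
d = rank(g) − rank(h): 3, -2, 5, 1, -5, -2; Σd² = 68
ρ = 1 − 6Σd² / [n(n²−1)] = 1 − 6×68 / (6×35) = 1 − 408/210 ≈ -0.9429

-0.9429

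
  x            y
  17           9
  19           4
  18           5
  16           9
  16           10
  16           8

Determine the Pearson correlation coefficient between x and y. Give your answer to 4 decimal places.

-0.9113

n = 6, Σx = 102, Σy = 45, Σx² = 1742, Σy² = 367, Σxy = 751
nΣxy − ΣxΣy = 4506 − 4590 = -84
nΣx² − (Σx)² = 10452 − 10404 = 48; nΣy² − (Σy)² = 2202 − 2025 = 177
r = -84 / √(48 × 177) = -84 / 92.1737 ≈ -0.9113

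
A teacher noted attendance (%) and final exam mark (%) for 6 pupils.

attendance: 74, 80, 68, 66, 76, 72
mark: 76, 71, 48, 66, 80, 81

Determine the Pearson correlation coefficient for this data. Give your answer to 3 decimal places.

n = 6, Σx = 436, Σy = 422, Σx² = 31816, Σy² = 30438, Σxy = 30836
nΣxy − ΣxΣy = 185016 − 183992 = 1024
nΣx² − (Σx)² = 190896 − 190096 = 800; nΣy² − (Σy)² = 182628 − 178084 = 4544
r = 1024 / √(800 × 4544) = 1024 / 1906.6200 ≈ 0.537

0.537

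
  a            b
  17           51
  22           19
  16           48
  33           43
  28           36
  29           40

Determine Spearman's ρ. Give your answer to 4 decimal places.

Rank a: 2, 3, 1, 6, 4, 5
Rank b: 6, 1, 5, 4, 2, 3
d = rank(a) − rank(b): -4, 2, -4, 2, 2, 2; Σd² = 48
ρ = 1 − 6Σd² / [n(n²−1)] = 1 − 6×48 / (6×35) = 1 − 288/210 ≈ -0.3714

-0.3714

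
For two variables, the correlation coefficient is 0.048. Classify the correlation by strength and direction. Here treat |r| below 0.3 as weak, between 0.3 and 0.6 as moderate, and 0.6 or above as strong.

r = 0.048 > 0 so the relationship is positive.
|r| = 0.048, which falls in the weak range.

weak positive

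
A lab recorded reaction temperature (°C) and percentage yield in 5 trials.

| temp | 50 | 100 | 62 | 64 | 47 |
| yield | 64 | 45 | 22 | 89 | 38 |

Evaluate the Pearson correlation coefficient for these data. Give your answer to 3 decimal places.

n = 5, Σx = 323, Σy = 258, Σx² = 22649, Σy² = 15970, Σxy = 16546
nΣxy − ΣxΣy = 82730 − 83334 = -604
nΣx² − (Σx)² = 113245 − 104329 = 8916; nΣy² − (Σy)² = 79850 − 66564 = 13286
r = -604 / √(8916 × 13286) = -604 / 10883.8401 ≈ -0.055

-0.055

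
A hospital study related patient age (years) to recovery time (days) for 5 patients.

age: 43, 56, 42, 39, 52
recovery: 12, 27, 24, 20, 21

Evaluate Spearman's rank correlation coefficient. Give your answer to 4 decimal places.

0.5000

Rank age: 3, 5, 2, 1, 4
Rank recovery: 1, 5, 4, 2, 3
d = rank(age) − rank(recovery): 2, 0, -2, -1, 1; Σd² = 10
ρ = 1 − 6Σd² / [n(n²−1)] = 1 − 6×10 / (5×24) = 1 − 60/120 ≈ 0.5000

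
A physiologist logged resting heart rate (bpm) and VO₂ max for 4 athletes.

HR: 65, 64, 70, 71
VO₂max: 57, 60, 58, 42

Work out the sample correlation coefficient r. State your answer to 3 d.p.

-0.695

n = 4, Σx = 270, Σy = 217, Σx² = 18262, Σy² = 11977, Σxy = 14587
nΣxy − ΣxΣy = 58348 − 58590 = -242
nΣx² − (Σx)² = 73048 − 72900 = 148; nΣy² − (Σy)² = 47908 − 47089 = 819
r = -242 / √(148 × 819) = -242 / 348.1551 ≈ -0.695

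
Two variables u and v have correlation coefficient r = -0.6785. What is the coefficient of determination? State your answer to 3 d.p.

0.460

r² = (-0.6785)² = 0.460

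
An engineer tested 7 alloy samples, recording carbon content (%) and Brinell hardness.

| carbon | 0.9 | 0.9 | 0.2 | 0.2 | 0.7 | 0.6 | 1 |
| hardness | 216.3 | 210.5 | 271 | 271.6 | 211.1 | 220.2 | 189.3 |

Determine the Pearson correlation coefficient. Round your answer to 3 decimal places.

-0.958

n = 7, Σx = 4.5, Σy = 1590, Σx² = 3.55, Σy² = 367189.24, Σxy = 961.83
nΣxy − ΣxΣy = 6732.81 − 7155 = -422.19
nΣx² − (Σx)² = 24.85 − 20.25 = 4.6; nΣy² − (Σy)² = 2570324.68 − 2528100 = 42224.68
r = -422.19 / √(4.6 × 42224.68) = -422.19 / 440.7193 ≈ -0.958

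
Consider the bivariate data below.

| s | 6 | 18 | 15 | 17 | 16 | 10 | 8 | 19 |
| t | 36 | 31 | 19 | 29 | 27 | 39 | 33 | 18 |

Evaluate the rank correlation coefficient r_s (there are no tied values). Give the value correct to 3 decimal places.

Rank s: 1, 7, 4, 6, 5, 3, 2, 8
Rank t: 7, 5, 2, 4, 3, 8, 6, 1
d = rank(s) − rank(t): -6, 2, 2, 2, 2, -5, -4, 7; Σd² = 142
ρ = 1 − 6Σd² / [n(n²−1)] = 1 − 6×142 / (8×63) = 1 − 852/504 ≈ -0.690

-0.690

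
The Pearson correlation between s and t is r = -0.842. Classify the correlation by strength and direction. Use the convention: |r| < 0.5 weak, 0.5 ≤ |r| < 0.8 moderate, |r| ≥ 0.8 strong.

strong negative

r = -0.842 < 0 so the relationship is negative.
|r| = 0.842, which falls in the strong range.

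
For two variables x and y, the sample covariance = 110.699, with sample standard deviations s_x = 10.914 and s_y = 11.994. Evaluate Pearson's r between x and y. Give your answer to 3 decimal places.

r = Cov(x,y) / (s_x · s_y) = 110.699 / (10.914 × 11.994)
  = 110.699 / 130.9025 ≈ 0.846

0.846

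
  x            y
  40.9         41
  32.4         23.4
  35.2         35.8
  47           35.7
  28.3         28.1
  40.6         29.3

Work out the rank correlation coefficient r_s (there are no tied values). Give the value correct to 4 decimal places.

Rank x: 5, 2, 3, 6, 1, 4
Rank y: 6, 1, 5, 4, 2, 3
d = rank(x) − rank(y): -1, 1, -2, 2, -1, 1; Σd² = 12
ρ = 1 − 6Σd² / [n(n²−1)] = 1 − 6×12 / (6×35) = 1 − 72/210 ≈ 0.6571

0.6571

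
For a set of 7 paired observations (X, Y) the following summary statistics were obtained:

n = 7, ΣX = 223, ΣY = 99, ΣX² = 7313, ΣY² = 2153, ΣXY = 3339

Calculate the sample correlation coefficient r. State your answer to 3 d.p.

r = (nΣXY − ΣXΣY) / √[(nΣX² − (ΣX)²)(nΣY² − (ΣY)²)]
Numerator: 7×3339 − 223×99 = 1296
Denominator: √[(51191 − 49729)(15071 − 9801)] = √[1462 × 5270] = 2775.7413
r = 1296 / 2775.7413 ≈ 0.467

0.467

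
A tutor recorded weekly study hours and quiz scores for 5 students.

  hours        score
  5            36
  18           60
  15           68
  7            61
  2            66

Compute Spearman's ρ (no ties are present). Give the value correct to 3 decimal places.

0.000

Rank hours: 2, 5, 4, 3, 1
Rank score: 1, 2, 5, 3, 4
d = rank(hours) − rank(score): 1, 3, -1, 0, -3; Σd² = 20
ρ = 1 − 6Σd² / [n(n²−1)] = 1 − 6×20 / (5×24) = 1 − 120/120 ≈ 0.000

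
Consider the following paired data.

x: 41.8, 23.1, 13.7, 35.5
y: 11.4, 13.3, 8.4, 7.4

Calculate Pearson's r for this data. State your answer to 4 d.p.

0.0612

n = 4, Σx = 114.1, Σy = 40.5, Σx² = 3728.79, Σy² = 432.17, Σxy = 1161.53
nΣxy − ΣxΣy = 4646.12 − 4621.05 = 25.07
nΣx² − (Σx)² = 14915.16 − 13018.81 = 1896.35; nΣy² − (Σy)² = 1728.68 − 1640.25 = 88.43
r = 25.07 / √(1896.35 × 88.43) = 25.07 / 409.5049 ≈ 0.0612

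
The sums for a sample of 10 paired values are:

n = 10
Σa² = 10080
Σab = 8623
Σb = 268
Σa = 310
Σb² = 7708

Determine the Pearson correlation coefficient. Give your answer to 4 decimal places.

0.6338

r = (nΣab − ΣaΣb) / √[(nΣa² − (Σa)²)(nΣb² − (Σb)²)]
Numerator: 10×8623 − 310×268 = 3150
Denominator: √[(100800 − 96100)(77080 − 71824)] = √[4700 × 5256] = 4970.2314
r = 3150 / 4970.2314 ≈ 0.6338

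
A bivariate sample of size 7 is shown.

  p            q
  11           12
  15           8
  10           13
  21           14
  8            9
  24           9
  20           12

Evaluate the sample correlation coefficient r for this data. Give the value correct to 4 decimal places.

n = 7, Σp = 109, Σq = 77, Σp² = 1927, Σq² = 879, Σpq = 1204
nΣpq − ΣpΣq = 8428 − 8393 = 35
nΣp² − (Σp)² = 13489 − 11881 = 1608; nΣq² − (Σq)² = 6153 − 5929 = 224
r = 35 / √(1608 × 224) = 35 / 600.1600 ≈ 0.0583

0.0583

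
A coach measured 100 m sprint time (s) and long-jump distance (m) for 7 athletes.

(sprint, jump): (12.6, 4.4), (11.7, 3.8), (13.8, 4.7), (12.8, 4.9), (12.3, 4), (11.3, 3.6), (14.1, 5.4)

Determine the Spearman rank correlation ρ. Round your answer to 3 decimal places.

Rank sprint: 4, 2, 6, 5, 3, 1, 7
Rank jump: 4, 2, 5, 6, 3, 1, 7
d = rank(sprint) − rank(jump): 0, 0, 1, -1, 0, 0, 0; Σd² = 2
ρ = 1 − 6Σd² / [n(n²−1)] = 1 − 6×2 / (7×48) = 1 − 12/336 ≈ 0.964

0.964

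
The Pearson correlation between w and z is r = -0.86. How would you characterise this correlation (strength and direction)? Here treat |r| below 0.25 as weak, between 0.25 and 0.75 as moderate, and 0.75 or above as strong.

strong negative

r = -0.86 < 0 so the relationship is negative.
|r| = 0.86, which falls in the strong range.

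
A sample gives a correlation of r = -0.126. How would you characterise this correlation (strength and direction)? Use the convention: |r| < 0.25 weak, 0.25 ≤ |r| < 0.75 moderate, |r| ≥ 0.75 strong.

weak negative

r = -0.126 < 0 so the relationship is negative.
|r| = 0.126, which falls in the weak range.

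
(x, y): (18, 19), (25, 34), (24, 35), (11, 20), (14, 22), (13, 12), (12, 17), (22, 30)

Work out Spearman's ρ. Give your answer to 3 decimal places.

Rank x: 5, 8, 7, 1, 4, 3, 2, 6
Rank y: 3, 7, 8, 4, 5, 1, 2, 6
d = rank(x) − rank(y): 2, 1, -1, -3, -1, 2, 0, 0; Σd² = 20
ρ = 1 − 6Σd² / [n(n²−1)] = 1 − 6×20 / (8×63) = 1 − 120/504 ≈ 0.762

0.762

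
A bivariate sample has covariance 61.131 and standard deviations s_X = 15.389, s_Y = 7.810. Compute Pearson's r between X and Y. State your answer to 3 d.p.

0.509

r = Cov(X,Y) / (s_X · s_Y) = 61.131 / (15.389 × 7.810)
  = 61.131 / 120.1881 ≈ 0.509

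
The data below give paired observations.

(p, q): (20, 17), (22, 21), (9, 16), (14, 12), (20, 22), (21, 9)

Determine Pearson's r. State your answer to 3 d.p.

n = 6, Σp = 106, Σq = 97, Σp² = 2002, Σq² = 1695, Σpq = 1743
nΣpq − ΣpΣq = 10458 − 10282 = 176
nΣp² − (Σp)² = 12012 − 11236 = 776; nΣq² − (Σq)² = 10170 − 9409 = 761
r = 176 / √(776 × 761) = 176 / 768.4634 ≈ 0.229

0.229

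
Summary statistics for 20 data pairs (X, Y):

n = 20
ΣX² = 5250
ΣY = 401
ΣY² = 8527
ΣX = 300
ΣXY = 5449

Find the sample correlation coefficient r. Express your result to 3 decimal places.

r = (nΣXY − ΣXΣY) / √[(nΣX² − (ΣX)²)(nΣY² − (ΣY)²)]
Numerator: 20×5449 − 300×401 = -11320
Denominator: √[(105000 − 90000)(170540 − 160801)] = √[15000 × 9739] = 12086.5628
r = -11320 / 12086.5628 ≈ -0.937

-0.937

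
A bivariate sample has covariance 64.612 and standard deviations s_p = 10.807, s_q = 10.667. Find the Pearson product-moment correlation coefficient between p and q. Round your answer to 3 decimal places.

0.560

r = Cov(p,q) / (s_p · s_q) = 64.612 / (10.807 × 10.667)
  = 64.612 / 115.2783 ≈ 0.560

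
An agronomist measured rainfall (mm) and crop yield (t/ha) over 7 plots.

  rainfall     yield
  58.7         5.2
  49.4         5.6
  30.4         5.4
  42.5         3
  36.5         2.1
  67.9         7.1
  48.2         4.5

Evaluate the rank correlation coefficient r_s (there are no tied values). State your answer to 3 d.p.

0.571

Rank rainfall: 6, 5, 1, 3, 2, 7, 4
Rank yield: 4, 6, 5, 2, 1, 7, 3
d = rank(rainfall) − rank(yield): 2, -1, -4, 1, 1, 0, 1; Σd² = 24
ρ = 1 − 6Σd² / [n(n²−1)] = 1 − 6×24 / (7×48) = 1 − 144/336 ≈ 0.571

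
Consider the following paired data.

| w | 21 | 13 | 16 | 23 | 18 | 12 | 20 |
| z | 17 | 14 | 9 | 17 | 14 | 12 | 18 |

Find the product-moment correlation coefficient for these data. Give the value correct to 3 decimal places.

n = 7, Σw = 123, Σz = 101, Σw² = 2263, Σz² = 1519, Σwz = 1830
nΣwz − ΣwΣz = 12810 − 12423 = 387
nΣw² − (Σw)² = 15841 − 15129 = 712; nΣz² − (Σz)² = 10633 − 10201 = 432
r = 387 / √(712 × 432) = 387 / 554.6026 ≈ 0.698

0.698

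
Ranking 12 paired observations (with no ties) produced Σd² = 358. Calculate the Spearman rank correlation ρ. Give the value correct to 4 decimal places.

-0.2517

ρ = 1 − 6Σd² / [n(n²−1)] = 1 − 6×358 / (12×143)
  = 1 − 2148/1716 = 1 − 1.25175 ≈ -0.2517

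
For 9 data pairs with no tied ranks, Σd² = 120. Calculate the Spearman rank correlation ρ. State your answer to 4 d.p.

ρ = 1 − 6Σd² / [n(n²−1)] = 1 − 6×120 / (9×80)
  = 1 − 720/720 = 1 − 1.00000 ≈ 0.0000

0.0000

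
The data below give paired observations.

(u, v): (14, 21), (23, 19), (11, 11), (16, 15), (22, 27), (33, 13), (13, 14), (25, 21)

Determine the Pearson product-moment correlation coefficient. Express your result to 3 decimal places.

0.198

n = 8, Σu = 157, Σv = 141, Σu² = 3469, Σv² = 2683, Σuv = 2822
nΣuv − ΣuΣv = 22576 − 22137 = 439
nΣu² − (Σu)² = 27752 − 24649 = 3103; nΣv² − (Σv)² = 21464 − 19881 = 1583
r = 439 / √(3103 × 1583) = 439 / 2216.3143 ≈ 0.198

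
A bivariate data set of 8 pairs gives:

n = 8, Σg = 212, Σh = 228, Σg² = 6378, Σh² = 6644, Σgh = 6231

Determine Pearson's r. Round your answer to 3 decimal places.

r = (nΣgh − ΣgΣh) / √[(nΣg² − (Σg)²)(nΣh² − (Σh)²)]
Numerator: 8×6231 − 212×228 = 1512
Denominator: √[(51024 − 44944)(53152 − 51984)] = √[6080 × 1168] = 2664.8527
r = 1512 / 2664.8527 ≈ 0.567

0.567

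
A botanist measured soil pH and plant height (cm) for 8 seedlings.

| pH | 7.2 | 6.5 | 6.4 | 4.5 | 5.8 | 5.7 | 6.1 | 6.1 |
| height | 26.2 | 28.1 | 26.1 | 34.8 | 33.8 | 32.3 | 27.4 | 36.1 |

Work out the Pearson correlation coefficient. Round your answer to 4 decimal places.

n = 8, Σx = 48.3, Σy = 244.8, Σx² = 295.85, Σy² = 7608, Σxy = 1462.43
nΣxy − ΣxΣy = 11699.44 − 11823.84 = -124.4
nΣx² − (Σx)² = 2366.8 − 2332.89 = 33.91; nΣy² − (Σy)² = 60864 − 59927.04 = 936.96
r = -124.4 / √(33.91 × 936.96) = -124.4 / 178.2479 ≈ -0.6979

-0.6979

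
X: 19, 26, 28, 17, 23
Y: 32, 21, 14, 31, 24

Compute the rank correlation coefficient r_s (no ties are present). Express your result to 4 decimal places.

Rank X: 2, 4, 5, 1, 3
Rank Y: 5, 2, 1, 4, 3
d = rank(X) − rank(Y): -3, 2, 4, -3, 0; Σd² = 38
ρ = 1 − 6Σd² / [n(n²−1)] = 1 − 6×38 / (5×24) = 1 − 228/120 ≈ -0.9000

-0.9000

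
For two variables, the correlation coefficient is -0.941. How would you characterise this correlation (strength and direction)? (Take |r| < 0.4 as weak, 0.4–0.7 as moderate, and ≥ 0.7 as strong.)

r = -0.941 < 0 so the relationship is negative.
|r| = 0.941, which falls in the strong range.

strong negative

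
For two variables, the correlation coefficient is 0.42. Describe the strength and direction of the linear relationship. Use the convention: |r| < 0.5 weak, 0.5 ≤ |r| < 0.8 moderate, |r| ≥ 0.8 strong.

r = 0.42 > 0 so the relationship is positive.
|r| = 0.42, which falls in the weak range.

weak positive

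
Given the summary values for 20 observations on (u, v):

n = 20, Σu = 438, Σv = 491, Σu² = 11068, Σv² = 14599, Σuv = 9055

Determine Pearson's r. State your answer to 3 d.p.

-0.876

r = (nΣuv − ΣuΣv) / √[(nΣu² − (Σu)²)(nΣv² − (Σv)²)]
Numerator: 20×9055 − 438×491 = -33958
Denominator: √[(221360 − 191844)(291980 − 241081)] = √[29516 × 50899] = 38759.9650
r = -33958 / 38759.9650 ≈ -0.876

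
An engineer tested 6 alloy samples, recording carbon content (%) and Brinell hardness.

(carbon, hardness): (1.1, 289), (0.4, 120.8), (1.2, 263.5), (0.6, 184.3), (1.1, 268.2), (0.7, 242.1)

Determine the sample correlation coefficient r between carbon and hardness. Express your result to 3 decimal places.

n = 6, Σx = 5.1, Σy = 1367.9, Σx² = 4.87, Σy² = 332056.03, Σxy = 1257.49
nΣxy − ΣxΣy = 7544.94 − 6976.29 = 568.65
nΣx² − (Σx)² = 29.22 − 26.01 = 3.21; nΣy² − (Σy)² = 1992336.18 − 1871150.41 = 121185.77
r = 568.65 / √(3.21 × 121185.77) = 568.65 / 623.7037 ≈ 0.912

0.912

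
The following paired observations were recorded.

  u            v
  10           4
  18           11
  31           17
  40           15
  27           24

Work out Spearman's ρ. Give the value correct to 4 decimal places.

Rank u: 1, 2, 4, 5, 3
Rank v: 1, 2, 4, 3, 5
d = rank(u) − rank(v): 0, 0, 0, 2, -2; Σd² = 8
ρ = 1 − 6Σd² / [n(n²−1)] = 1 − 6×8 / (5×24) = 1 − 48/120 ≈ 0.6000

0.6000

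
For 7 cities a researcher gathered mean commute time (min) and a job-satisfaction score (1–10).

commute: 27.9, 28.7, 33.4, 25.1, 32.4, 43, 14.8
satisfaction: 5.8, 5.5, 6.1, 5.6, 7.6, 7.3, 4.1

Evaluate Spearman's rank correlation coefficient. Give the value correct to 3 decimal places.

0.786

Rank commute: 3, 4, 6, 2, 5, 7, 1
Rank satisfaction: 4, 2, 5, 3, 7, 6, 1
d = rank(commute) − rank(satisfaction): -1, 2, 1, -1, -2, 1, 0; Σd² = 12
ρ = 1 − 6Σd² / [n(n²−1)] = 1 − 6×12 / (7×48) = 1 − 72/336 ≈ 0.786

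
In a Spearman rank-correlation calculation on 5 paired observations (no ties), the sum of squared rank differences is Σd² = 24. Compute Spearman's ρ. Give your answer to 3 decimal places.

ρ = 1 − 6Σd² / [n(n²−1)] = 1 − 6×24 / (5×24)
  = 1 − 144/120 = 1 − 1.2000 ≈ -0.200

-0.200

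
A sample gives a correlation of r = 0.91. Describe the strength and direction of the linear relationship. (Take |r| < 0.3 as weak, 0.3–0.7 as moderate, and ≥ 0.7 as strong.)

r = 0.91 > 0 so the relationship is positive.
|r| = 0.91, which falls in the strong range.

strong positive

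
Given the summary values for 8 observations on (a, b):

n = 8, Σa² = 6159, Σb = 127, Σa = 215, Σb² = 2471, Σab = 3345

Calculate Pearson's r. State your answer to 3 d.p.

r = (nΣab − ΣaΣb) / √[(nΣa² − (Σa)²)(nΣb² − (Σb)²)]
Numerator: 8×3345 − 215×127 = -545
Denominator: √[(49272 − 46225)(19768 − 16129)] = √[3047 × 3639] = 3329.8698
r = -545 / 3329.8698 ≈ -0.164

-0.164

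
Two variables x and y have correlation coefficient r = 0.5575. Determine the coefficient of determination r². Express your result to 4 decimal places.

r² = (0.5575)² = 0.3108

0.3108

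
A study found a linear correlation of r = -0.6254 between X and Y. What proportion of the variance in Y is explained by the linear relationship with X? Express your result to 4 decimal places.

0.3911

r² = (-0.6254)² = 0.3911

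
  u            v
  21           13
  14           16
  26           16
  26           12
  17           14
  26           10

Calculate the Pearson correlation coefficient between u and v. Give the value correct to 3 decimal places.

n = 6, Σu = 130, Σv = 81, Σu² = 2954, Σv² = 1121, Σuv = 1723
nΣuv − ΣuΣv = 10338 − 10530 = -192
nΣu² − (Σu)² = 17724 − 16900 = 824; nΣv² − (Σv)² = 6726 − 6561 = 165
r = -192 / √(824 × 165) = -192 / 368.7275 ≈ -0.521

-0.521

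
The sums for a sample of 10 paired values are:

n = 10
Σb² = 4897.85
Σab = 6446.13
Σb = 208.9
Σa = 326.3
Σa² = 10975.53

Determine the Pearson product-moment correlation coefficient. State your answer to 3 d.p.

-0.884

r = (nΣab − ΣaΣb) / √[(nΣa² − (Σa)²)(nΣb² − (Σb)²)]
Numerator: 10×6446.13 − 326.3×208.9 = -3702.77
Denominator: √[(109755.3 − 106471.69)(48978.5 − 43639.21)] = √[3283.61 × 5339.29] = 4187.1406
r = -3702.77 / 4187.1406 ≈ -0.884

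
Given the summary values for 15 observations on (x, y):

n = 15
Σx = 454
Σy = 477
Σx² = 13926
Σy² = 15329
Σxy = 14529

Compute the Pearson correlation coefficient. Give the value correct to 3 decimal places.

0.533

r = (nΣxy − ΣxΣy) / √[(nΣx² − (Σx)²)(nΣy² − (Σy)²)]
Numerator: 15×14529 − 454×477 = 1377
Denominator: √[(208890 − 206116)(229935 − 227529)] = √[2774 × 2406] = 2583.4558
r = 1377 / 2583.4558 ≈ 0.533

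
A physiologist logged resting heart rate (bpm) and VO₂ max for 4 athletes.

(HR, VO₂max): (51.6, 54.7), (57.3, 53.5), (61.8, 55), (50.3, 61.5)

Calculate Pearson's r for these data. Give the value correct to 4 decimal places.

-0.5929

n = 4, Σx = 221, Σy = 224.7, Σx² = 12295.18, Σy² = 12661.59, Σxy = 12380.52
nΣxy − ΣxΣy = 49522.08 − 49658.7 = -136.62
nΣx² − (Σx)² = 49180.72 − 48841 = 339.72; nΣy² − (Σy)² = 50646.36 − 50490.09 = 156.27
r = -136.62 / √(339.72 × 156.27) = -136.62 / 230.4084 ≈ -0.5929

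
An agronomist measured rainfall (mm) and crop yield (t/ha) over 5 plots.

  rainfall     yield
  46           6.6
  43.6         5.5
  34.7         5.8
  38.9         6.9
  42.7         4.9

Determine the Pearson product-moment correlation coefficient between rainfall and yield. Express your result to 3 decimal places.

-0.052

n = 5, Σx = 205.9, Σy = 29.7, Σx² = 8557.55, Σy² = 179.07, Σxy = 1222.3
nΣxy − ΣxΣy = 6111.5 − 6115.23 = -3.73
nΣx² − (Σx)² = 42787.75 − 42394.81 = 392.94; nΣy² − (Σy)² = 895.35 − 882.09 = 13.26
r = -3.73 / √(392.94 × 13.26) = -3.73 / 72.1830 ≈ -0.052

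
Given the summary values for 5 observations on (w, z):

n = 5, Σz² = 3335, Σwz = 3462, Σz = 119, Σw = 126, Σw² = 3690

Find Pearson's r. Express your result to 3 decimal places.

0.910

r = (nΣwz − ΣwΣz) / √[(nΣw² − (Σw)²)(nΣz² − (Σz)²)]
Numerator: 5×3462 − 126×119 = 2316
Denominator: √[(18450 − 15876)(16675 − 14161)] = √[2574 × 2514] = 2543.8231
r = 2316 / 2543.8231 ≈ 0.910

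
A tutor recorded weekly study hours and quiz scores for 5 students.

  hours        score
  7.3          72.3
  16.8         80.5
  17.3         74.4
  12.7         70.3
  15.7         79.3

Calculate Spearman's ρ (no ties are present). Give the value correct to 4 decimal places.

Rank hours: 1, 4, 5, 2, 3
Rank score: 2, 5, 3, 1, 4
d = rank(hours) − rank(score): -1, -1, 2, 1, -1; Σd² = 8
ρ = 1 − 6Σd² / [n(n²−1)] = 1 − 6×8 / (5×24) = 1 − 48/120 ≈ 0.6000

0.6000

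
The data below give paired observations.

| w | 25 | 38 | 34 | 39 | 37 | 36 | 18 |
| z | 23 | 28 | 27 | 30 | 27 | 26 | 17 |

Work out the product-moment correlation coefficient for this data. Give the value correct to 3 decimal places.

n = 7, Σw = 227, Σz = 178, Σw² = 7735, Σz² = 4636, Σwz = 5968
nΣwz − ΣwΣz = 41776 − 40406 = 1370
nΣw² − (Σw)² = 54145 − 51529 = 2616; nΣz² − (Σz)² = 32452 − 31684 = 768
r = 1370 / √(2616 × 768) = 1370 / 1417.4230 ≈ 0.967

0.967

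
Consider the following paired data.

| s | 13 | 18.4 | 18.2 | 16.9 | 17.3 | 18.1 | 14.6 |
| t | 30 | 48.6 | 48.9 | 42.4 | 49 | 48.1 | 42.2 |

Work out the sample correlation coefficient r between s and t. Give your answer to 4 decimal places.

0.9223

n = 7, Σs = 116.5, Σt = 309.2, Σs² = 1964.47, Σt² = 13946.38, Σst = 5225.21
nΣst − ΣsΣt = 36576.47 − 36021.8 = 554.67
nΣs² − (Σs)² = 13751.29 − 13572.25 = 179.04; nΣt² − (Σt)² = 97624.66 − 95604.64 = 2020.02
r = 554.67 / √(179.04 × 2020.02) = 554.67 / 601.3854 ≈ 0.9223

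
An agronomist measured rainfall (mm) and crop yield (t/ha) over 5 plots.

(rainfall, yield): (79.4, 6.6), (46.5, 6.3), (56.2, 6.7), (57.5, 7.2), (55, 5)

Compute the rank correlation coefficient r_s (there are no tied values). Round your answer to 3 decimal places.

0.600

Rank rainfall: 5, 1, 3, 4, 2
Rank yield: 3, 2, 4, 5, 1
d = rank(rainfall) − rank(yield): 2, -1, -1, -1, 1; Σd² = 8
ρ = 1 − 6Σd² / [n(n²−1)] = 1 − 6×8 / (5×24) = 1 − 48/120 ≈ 0.600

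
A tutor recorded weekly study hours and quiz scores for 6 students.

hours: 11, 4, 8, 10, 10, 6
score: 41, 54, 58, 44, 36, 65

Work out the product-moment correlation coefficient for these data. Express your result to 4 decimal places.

-0.7472

n = 6, Σx = 49, Σy = 298, Σx² = 437, Σy² = 15418, Σxy = 2321
nΣxy − ΣxΣy = 13926 − 14602 = -676
nΣx² − (Σx)² = 2622 − 2401 = 221; nΣy² − (Σy)² = 92508 − 88804 = 3704
r = -676 / √(221 × 3704) = -676 / 904.7563 ≈ -0.7472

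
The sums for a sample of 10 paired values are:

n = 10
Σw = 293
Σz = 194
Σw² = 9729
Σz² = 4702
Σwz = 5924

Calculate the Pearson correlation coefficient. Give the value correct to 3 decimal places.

0.231

r = (nΣwz − ΣwΣz) / √[(nΣw² − (Σw)²)(nΣz² − (Σz)²)]
Numerator: 10×5924 − 293×194 = 2398
Denominator: √[(97290 − 85849)(47020 − 37636)] = √[11441 × 9384] = 10361.5802
r = 2398 / 10361.5802 ≈ 0.231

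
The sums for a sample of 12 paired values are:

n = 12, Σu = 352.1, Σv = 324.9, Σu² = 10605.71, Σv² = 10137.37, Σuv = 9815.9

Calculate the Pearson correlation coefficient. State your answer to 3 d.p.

r = (nΣuv − ΣuΣv) / √[(nΣu² − (Σu)²)(nΣv² − (Σv)²)]
Numerator: 12×9815.9 − 352.1×324.9 = 3393.51
Denominator: √[(127268.52 − 123974.41)(121648.44 − 105560.01)] = √[3294.11 × 16088.43] = 7279.9078
r = 3393.51 / 7279.9078 ≈ 0.466

0.466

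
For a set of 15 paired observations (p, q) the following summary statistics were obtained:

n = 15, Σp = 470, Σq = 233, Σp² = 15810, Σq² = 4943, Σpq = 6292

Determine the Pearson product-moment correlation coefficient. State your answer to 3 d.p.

r = (nΣpq − ΣpΣq) / √[(nΣp² − (Σp)²)(nΣq² − (Σq)²)]
Numerator: 15×6292 − 470×233 = -15130
Denominator: √[(237150 − 220900)(74145 − 54289)] = √[16250 × 19856] = 17962.7392
r = -15130 / 17962.7392 ≈ -0.842

-0.842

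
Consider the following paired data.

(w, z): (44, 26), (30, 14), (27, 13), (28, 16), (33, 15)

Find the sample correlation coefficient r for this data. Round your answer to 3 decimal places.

n = 5, Σw = 162, Σz = 84, Σw² = 5438, Σz² = 1522, Σwz = 2858
nΣwz − ΣwΣz = 14290 − 13608 = 682
nΣw² − (Σw)² = 27190 − 26244 = 946; nΣz² − (Σz)² = 7610 − 7056 = 554
r = 682 / √(946 × 554) = 682 / 723.9365 ≈ 0.942

0.942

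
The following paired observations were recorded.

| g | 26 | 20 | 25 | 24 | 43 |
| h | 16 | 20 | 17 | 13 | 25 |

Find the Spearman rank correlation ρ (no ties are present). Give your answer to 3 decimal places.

Rank g: 4, 1, 3, 2, 5
Rank h: 2, 4, 3, 1, 5
d = rank(g) − rank(h): 2, -3, 0, 1, 0; Σd² = 14
ρ = 1 − 6Σd² / [n(n²−1)] = 1 − 6×14 / (5×24) = 1 − 84/120 ≈ 0.300

0.300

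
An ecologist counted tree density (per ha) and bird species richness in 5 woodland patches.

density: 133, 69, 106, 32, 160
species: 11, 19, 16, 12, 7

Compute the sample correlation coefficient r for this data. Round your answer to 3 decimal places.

-0.559

n = 5, Σx = 500, Σy = 65, Σx² = 60310, Σy² = 931, Σxy = 5974
nΣxy − ΣxΣy = 29870 − 32500 = -2630
nΣx² − (Σx)² = 301550 − 250000 = 51550; nΣy² − (Σy)² = 4655 − 4225 = 430
r = -2630 / √(51550 × 430) = -2630 / 4708.1313 ≈ -0.559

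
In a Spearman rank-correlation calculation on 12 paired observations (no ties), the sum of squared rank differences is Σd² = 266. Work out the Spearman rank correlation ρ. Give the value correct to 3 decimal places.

0.070

ρ = 1 − 6Σd² / [n(n²−1)] = 1 − 6×266 / (12×143)
  = 1 − 1596/1716 = 1 − 0.9301 ≈ 0.070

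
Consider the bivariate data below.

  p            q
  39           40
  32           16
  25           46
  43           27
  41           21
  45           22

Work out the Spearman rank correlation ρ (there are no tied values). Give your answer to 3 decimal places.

Rank p: 3, 2, 1, 5, 4, 6
Rank q: 5, 1, 6, 4, 2, 3
d = rank(p) − rank(q): -2, 1, -5, 1, 2, 3; Σd² = 44
ρ = 1 − 6Σd² / [n(n²−1)] = 1 − 6×44 / (6×35) = 1 − 264/210 ≈ -0.257

-0.257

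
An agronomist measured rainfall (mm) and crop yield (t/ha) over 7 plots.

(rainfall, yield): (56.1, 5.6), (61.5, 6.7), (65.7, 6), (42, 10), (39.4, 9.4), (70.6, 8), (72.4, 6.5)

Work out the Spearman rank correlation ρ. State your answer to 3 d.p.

Rank rainfall: 3, 4, 5, 2, 1, 6, 7
Rank yield: 1, 4, 2, 7, 6, 5, 3
d = rank(rainfall) − rank(yield): 2, 0, 3, -5, -5, 1, 4; Σd² = 80
ρ = 1 − 6Σd² / [n(n²−1)] = 1 − 6×80 / (7×48) = 1 − 480/336 ≈ -0.429

-0.429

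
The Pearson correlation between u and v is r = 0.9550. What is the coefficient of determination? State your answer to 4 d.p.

r² = (0.9550)² = 0.9120

0.9120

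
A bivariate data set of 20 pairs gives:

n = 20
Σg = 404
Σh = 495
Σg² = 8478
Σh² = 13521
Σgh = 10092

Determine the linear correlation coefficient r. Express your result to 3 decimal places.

0.147

r = (nΣgh − ΣgΣh) / √[(nΣg² − (Σg)²)(nΣh² − (Σh)²)]
Numerator: 20×10092 − 404×495 = 1860
Denominator: √[(169560 − 163216)(270420 − 245025)] = √[6344 × 25395] = 12692.7491
r = 1860 / 12692.7491 ≈ 0.147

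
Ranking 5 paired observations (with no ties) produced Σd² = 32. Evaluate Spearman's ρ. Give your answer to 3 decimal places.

-0.600

ρ = 1 − 6Σd² / [n(n²−1)] = 1 − 6×32 / (5×24)
  = 1 − 192/120 = 1 − 1.6000 ≈ -0.600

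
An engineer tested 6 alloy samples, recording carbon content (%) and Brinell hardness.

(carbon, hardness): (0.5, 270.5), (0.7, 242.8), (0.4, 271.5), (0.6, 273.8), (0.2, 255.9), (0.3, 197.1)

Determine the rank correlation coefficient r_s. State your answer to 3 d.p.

0.257

Rank carbon: 4, 6, 3, 5, 1, 2
Rank hardness: 4, 2, 5, 6, 3, 1
d = rank(carbon) − rank(hardness): 0, 4, -2, -1, -2, 1; Σd² = 26
ρ = 1 − 6Σd² / [n(n²−1)] = 1 − 6×26 / (6×35) = 1 − 156/210 ≈ 0.257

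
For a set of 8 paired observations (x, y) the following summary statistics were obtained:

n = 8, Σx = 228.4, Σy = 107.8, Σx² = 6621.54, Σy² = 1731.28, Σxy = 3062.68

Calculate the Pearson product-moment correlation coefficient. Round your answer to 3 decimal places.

-0.090

r = (nΣxy − ΣxΣy) / √[(nΣx² − (Σx)²)(nΣy² − (Σy)²)]
Numerator: 8×3062.68 − 228.4×107.8 = -120.08
Denominator: √[(52972.32 − 52166.56)(13850.24 − 11620.84)] = √[805.76 × 2229.4] = 1340.2841
r = -120.08 / 1340.2841 ≈ -0.090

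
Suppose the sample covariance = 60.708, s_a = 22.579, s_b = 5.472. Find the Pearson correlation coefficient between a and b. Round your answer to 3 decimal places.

0.491

r = Cov(a,b) / (s_a · s_b) = 60.708 / (22.579 × 5.472)
  = 60.708 / 123.5523 ≈ 0.491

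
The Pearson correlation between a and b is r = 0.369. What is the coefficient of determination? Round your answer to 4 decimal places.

0.1362

r² = (0.369)² = 0.1362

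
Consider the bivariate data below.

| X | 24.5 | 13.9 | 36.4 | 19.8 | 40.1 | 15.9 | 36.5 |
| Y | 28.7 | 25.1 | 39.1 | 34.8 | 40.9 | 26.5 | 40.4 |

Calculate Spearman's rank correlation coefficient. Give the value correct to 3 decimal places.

0.964

Rank X: 4, 1, 5, 3, 7, 2, 6
Rank Y: 3, 1, 5, 4, 7, 2, 6
d = rank(X) − rank(Y): 1, 0, 0, -1, 0, 0, 0; Σd² = 2
ρ = 1 − 6Σd² / [n(n²−1)] = 1 − 6×2 / (7×48) = 1 − 12/336 ≈ 0.964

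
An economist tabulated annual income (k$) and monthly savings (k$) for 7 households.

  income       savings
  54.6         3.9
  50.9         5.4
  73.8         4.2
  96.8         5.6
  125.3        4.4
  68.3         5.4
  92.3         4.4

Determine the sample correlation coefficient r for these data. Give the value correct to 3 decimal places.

-0.068

n = 7, Σx = 562, Σy = 33.3, Σx² = 49272.92, Σy² = 161.25, Σxy = 2666.1
nΣxy − ΣxΣy = 18662.7 − 18714.6 = -51.9
nΣx² − (Σx)² = 344910.44 − 315844 = 29066.44; nΣy² − (Σy)² = 1128.75 − 1108.89 = 19.86
r = -51.9 / √(29066.44 × 19.86) = -51.9 / 759.7760 ≈ -0.068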